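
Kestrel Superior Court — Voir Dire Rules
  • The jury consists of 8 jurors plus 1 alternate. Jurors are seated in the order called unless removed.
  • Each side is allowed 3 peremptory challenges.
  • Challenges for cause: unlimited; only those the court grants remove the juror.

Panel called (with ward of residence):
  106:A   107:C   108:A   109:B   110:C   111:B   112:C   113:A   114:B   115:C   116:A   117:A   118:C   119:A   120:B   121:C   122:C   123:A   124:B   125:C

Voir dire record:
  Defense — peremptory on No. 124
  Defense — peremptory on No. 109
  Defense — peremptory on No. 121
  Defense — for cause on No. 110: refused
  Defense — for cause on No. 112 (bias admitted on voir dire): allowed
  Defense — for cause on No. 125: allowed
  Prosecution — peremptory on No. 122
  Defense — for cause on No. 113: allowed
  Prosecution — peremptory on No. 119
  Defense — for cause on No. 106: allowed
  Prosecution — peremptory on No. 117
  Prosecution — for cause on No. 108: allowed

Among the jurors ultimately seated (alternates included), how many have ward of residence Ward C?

Removed: #106, #108, #109, #112, #113, #117, #119, #121, #122, #124, #125.
Seated (9 incl. alternates): #107, #110, #111, #114, #115, #116, #118, #120, #123.
Of those, in Ward C: #107, #110, #115, #118 → 4.

4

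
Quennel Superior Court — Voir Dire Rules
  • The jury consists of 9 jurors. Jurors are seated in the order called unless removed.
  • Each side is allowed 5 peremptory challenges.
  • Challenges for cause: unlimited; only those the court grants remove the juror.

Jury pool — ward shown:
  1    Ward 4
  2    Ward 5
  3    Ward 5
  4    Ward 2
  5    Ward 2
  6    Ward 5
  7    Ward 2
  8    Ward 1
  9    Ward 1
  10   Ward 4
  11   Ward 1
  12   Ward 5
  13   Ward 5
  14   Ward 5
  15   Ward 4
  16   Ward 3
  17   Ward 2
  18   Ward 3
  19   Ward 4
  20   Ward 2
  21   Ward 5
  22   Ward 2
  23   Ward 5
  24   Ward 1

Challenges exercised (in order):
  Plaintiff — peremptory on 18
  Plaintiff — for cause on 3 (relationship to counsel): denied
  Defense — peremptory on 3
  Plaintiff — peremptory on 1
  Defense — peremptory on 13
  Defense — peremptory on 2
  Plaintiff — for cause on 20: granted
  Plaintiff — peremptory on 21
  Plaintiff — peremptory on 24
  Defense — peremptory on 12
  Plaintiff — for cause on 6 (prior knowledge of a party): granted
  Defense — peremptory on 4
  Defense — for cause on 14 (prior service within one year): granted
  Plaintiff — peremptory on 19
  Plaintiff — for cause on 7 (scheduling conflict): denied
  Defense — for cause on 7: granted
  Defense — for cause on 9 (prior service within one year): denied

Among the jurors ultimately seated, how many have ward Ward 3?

1

Removed: #1, #2, #3, #4, #6, #7, #12, #13, #14, #18, #19, #20, #21, #24.
Seated jurors 1–9: #5, #8, #9, #10, #11, #15, #16, #17, #22.
Of those, in Ward 3: #16 → 1.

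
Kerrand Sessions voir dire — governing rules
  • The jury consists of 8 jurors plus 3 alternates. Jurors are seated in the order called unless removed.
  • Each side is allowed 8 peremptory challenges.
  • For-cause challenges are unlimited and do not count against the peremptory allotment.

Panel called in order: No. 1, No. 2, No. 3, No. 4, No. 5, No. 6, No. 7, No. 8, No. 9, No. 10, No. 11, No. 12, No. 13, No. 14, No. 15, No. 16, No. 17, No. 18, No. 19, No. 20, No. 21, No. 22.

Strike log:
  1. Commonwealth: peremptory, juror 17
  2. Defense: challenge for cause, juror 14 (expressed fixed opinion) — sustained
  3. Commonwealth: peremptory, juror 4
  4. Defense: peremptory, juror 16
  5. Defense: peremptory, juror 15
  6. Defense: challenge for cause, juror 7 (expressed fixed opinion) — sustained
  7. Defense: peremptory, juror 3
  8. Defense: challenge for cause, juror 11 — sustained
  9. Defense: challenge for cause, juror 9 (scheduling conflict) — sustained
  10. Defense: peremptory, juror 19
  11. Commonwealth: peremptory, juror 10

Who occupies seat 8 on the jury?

Removed: #3, #4, #7, #9, #10, #11, #14, #15, #16, #17, #19.
Seating in order: seats 1–8 → #1, #2, #5, #6, #8, #12, #13, #18; alternates → #20, #21, #22.
So seat 8 is #18.

18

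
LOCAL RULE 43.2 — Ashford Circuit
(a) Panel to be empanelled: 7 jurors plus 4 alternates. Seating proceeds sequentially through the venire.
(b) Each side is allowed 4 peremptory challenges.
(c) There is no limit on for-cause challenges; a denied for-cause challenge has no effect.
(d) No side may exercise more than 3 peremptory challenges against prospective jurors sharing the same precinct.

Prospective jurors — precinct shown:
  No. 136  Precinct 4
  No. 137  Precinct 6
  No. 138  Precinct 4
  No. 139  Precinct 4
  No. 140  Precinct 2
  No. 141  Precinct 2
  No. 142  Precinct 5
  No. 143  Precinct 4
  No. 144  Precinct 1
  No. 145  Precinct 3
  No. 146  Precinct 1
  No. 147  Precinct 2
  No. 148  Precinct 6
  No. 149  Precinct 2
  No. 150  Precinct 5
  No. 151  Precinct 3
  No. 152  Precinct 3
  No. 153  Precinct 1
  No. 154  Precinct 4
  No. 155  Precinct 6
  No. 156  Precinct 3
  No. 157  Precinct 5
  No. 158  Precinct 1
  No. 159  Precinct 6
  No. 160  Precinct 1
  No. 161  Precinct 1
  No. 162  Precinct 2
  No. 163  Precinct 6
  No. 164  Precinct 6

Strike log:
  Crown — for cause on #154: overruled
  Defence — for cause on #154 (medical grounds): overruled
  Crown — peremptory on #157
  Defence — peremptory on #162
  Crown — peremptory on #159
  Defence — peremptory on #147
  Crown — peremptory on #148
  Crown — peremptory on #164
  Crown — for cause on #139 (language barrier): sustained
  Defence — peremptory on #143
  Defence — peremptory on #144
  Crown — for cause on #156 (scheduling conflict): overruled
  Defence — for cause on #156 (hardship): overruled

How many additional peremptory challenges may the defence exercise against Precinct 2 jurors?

Defence peremptories so far: #162, #147, #143, #144 — 4 of 4 used, 0 left overall.
Against Precinct 2: #162, #147 — 2 used; per-precinct cap 3 leaves 1.
Binding limit: min(0, 1) = 0.

0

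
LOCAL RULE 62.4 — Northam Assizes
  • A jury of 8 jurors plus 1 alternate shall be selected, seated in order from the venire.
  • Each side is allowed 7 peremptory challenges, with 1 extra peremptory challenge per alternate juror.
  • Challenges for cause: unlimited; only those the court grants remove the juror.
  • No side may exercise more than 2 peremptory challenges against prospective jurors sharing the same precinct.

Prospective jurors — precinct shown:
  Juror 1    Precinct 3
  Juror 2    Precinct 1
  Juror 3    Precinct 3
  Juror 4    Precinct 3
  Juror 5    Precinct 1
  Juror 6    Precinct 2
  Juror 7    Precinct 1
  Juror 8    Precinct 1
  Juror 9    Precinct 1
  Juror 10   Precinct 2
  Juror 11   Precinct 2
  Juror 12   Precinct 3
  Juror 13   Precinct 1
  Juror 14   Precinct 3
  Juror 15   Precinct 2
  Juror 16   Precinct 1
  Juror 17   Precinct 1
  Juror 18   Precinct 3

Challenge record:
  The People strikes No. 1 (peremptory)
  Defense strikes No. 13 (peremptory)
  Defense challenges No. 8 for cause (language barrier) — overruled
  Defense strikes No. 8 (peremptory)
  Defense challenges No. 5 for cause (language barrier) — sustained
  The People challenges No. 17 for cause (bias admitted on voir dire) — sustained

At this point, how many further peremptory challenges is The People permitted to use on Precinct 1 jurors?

The People peremptories so far: #1 — 1 of 8 used, 7 left overall.
Against Precinct 1: none yet — per-precinct cap 2 leaves 2.
Binding limit: min(7, 2) = 2.

2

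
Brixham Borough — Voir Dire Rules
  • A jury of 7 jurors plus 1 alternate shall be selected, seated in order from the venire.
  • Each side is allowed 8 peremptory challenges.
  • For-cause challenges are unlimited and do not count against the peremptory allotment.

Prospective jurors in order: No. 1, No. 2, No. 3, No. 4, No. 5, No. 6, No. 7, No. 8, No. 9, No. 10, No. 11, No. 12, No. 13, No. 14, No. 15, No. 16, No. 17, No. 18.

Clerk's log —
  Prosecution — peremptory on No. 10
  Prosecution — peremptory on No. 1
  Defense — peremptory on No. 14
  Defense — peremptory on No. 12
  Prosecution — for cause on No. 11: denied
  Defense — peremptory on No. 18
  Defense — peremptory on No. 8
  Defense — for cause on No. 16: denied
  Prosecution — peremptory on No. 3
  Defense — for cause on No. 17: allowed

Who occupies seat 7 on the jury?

11

Removed: #1, #3, #8, #10, #12, #14, #17, #18. (#11, #16 stay — for-cause denied.)
Seating in order: seats 1–7 → #2, #4, #5, #6, #7, #9, #11; alternates → #13.
So seat 7 is #11.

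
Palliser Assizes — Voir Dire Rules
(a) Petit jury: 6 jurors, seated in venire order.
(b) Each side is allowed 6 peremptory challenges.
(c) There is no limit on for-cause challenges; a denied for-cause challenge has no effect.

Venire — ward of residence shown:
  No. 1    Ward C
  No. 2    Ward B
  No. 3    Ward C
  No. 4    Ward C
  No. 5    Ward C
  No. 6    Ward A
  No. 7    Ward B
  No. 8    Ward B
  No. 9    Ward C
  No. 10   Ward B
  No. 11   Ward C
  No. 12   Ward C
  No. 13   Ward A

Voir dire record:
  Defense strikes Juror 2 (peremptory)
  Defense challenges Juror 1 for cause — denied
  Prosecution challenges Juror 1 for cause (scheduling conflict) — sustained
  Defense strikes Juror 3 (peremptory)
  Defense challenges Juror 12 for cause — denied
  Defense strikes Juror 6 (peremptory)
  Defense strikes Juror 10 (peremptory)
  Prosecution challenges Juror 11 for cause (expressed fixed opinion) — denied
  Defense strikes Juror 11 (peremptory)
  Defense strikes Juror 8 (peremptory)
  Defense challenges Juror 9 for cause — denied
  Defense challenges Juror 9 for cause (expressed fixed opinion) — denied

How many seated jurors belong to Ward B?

1

Removed: #1, #2, #3, #6, #8, #10, #11.
Seated jurors 1–6: #4, #5, #7, #9, #12, #13.
Of those, in Ward B: #7 → 1.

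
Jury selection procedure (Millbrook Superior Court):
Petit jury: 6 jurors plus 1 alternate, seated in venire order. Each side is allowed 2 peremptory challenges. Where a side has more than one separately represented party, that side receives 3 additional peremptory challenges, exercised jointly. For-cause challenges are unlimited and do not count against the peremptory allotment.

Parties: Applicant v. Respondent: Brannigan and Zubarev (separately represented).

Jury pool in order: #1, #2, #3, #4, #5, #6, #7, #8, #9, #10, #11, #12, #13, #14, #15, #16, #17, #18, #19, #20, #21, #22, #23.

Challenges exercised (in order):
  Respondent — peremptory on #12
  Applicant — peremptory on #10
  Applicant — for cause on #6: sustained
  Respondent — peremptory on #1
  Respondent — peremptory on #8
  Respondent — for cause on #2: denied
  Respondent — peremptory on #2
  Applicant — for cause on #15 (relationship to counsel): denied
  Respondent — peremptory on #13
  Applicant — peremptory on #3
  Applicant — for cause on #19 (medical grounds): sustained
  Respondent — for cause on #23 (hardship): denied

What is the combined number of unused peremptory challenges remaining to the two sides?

0

Applicant allotment: 2. Respondent allotment: 2 base + 3 multi-party = 5.
Applicant peremptories used: #10, #3 — 2 (for-cause on #6, #15, #19 don't count).
Respondent peremptories used: #12, #1, #8, #2, #13 — 5 (for-cause on #2, #23 don't count).
Remaining: (2 − 2) + (5 − 5) = 0.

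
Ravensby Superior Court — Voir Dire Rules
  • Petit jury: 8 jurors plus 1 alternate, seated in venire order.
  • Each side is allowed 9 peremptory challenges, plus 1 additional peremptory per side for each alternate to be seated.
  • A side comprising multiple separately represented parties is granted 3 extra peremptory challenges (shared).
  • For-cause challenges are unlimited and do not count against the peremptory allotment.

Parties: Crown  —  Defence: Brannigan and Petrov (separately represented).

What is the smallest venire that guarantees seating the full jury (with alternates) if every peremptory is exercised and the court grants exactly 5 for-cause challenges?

37

Seats to fill: 8 + 1 alternates = 9.
Peremptories — Crown: 9 + 1×1 = 10; Defence: 9 + 1×1 + 3 = 13; total 23.
For-cause removals: 5.
Minimum venire: 9 + 23 + 5 = 37.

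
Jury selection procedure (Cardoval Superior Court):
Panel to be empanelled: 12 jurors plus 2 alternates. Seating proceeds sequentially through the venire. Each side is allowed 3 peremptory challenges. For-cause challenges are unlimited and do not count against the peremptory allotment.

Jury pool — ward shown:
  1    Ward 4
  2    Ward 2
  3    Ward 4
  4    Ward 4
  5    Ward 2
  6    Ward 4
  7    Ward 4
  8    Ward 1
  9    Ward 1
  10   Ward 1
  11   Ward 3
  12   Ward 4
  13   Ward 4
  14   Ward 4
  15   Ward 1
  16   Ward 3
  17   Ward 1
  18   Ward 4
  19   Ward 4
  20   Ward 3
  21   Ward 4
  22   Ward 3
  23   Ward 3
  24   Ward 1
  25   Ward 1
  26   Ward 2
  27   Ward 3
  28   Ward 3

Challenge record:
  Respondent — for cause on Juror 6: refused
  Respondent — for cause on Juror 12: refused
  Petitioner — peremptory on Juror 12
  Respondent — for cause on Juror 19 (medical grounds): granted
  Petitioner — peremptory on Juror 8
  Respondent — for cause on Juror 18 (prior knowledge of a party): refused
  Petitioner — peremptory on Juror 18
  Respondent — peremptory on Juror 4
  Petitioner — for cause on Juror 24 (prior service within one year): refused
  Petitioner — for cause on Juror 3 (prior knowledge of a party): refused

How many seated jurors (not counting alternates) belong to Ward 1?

Removed: #4, #8, #12, #18, #19.
Seated jurors 1–12: #1, #2, #3, #5, #6, #7, #9, #10, #11, #13, #14, #15 (alternates #16, #17 not counted).
Of those, in Ward 1: #9, #10, #15 → 3.

3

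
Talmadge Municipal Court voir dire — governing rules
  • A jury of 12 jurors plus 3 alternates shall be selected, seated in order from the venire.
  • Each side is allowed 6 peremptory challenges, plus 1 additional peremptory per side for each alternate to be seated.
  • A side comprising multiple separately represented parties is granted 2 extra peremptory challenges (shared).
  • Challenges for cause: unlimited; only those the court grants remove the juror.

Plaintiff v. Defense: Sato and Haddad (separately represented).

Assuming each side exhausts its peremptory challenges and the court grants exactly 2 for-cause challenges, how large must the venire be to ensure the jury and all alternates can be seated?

Seats to fill: 12 + 3 alternates = 15.
Peremptories — Plaintiff: 6 + 1×3 = 9; Defense: 6 + 1×3 + 2 = 11; total 20.
For-cause removals: 2.
Minimum venire: 15 + 20 + 2 = 37.

37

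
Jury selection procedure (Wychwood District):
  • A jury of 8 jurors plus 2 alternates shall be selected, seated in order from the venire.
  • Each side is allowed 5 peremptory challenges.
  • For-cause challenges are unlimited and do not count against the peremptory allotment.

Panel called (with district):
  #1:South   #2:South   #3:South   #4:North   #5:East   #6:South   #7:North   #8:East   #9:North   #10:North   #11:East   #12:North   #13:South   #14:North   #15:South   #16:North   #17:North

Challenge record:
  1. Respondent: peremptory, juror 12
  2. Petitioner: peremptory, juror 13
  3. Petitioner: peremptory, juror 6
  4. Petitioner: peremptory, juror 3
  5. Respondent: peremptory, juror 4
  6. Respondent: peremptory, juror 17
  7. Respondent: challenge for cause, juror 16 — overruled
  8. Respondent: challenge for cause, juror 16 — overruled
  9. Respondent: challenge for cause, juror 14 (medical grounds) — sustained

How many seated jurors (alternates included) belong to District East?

Removed: #3, #4, #6, #12, #13, #14, #17.
Seated (10 incl. alternates): #1, #2, #5, #7, #8, #9, #10, #11, #15, #16.
Of those, in District East: #5, #8, #11 → 3.

3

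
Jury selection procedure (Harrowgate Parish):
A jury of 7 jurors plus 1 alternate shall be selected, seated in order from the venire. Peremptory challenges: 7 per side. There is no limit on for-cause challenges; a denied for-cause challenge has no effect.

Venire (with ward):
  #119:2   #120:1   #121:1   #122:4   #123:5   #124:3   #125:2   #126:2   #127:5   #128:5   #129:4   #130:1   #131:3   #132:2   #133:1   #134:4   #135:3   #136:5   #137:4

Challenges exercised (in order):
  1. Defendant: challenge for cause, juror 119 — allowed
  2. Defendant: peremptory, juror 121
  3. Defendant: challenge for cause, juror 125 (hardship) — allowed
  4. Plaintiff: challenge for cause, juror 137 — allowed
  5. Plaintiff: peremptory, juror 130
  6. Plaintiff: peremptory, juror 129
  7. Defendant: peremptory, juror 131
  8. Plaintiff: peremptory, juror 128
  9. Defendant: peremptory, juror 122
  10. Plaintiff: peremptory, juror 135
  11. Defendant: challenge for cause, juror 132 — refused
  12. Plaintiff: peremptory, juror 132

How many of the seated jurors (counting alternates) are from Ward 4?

1

Removed: #119, #121, #122, #125, #128, #129, #130, #131, #132, #135, #137.
Seated (8 incl. alternates): #120, #123, #124, #126, #127, #133, #134, #136.
Of those, in Ward 4: #134 → 1.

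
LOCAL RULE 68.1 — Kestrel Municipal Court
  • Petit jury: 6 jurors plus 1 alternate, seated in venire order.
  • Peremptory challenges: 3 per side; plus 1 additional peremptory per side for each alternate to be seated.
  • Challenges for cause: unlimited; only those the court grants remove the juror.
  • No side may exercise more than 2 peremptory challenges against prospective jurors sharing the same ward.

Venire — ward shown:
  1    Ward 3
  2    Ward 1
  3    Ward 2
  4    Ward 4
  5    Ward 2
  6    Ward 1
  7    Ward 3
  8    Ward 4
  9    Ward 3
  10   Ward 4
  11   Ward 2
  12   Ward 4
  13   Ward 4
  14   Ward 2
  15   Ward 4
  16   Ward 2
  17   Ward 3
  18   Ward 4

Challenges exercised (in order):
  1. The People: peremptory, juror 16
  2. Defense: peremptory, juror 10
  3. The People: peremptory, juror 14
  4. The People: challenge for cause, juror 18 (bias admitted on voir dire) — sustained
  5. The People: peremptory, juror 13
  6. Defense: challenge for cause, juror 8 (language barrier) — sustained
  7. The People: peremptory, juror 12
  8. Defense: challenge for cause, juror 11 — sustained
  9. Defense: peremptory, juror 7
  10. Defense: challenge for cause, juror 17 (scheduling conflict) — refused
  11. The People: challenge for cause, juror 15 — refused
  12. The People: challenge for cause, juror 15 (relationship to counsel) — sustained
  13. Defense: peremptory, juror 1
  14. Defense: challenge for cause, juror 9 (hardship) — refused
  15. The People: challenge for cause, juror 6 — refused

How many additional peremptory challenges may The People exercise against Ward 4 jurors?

0

The People peremptories so far: #16, #14, #13, #12 — 4 of 4 used, 0 left overall.
Against Ward 4: #13, #12 — 2 used; per-ward cap 2 leaves 0.
Binding limit: min(0, 0) = 0.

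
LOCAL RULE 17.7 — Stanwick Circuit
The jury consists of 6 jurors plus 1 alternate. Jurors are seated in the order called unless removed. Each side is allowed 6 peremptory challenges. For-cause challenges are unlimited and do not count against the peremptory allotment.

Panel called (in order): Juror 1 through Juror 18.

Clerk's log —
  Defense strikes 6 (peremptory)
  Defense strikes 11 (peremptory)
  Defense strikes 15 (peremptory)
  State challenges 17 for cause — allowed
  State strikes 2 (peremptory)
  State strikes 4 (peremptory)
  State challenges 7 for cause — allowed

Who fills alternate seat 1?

Removed: #2, #4, #6, #7, #11, #15, #17.
Filling seats in venire order through position 7: #1, #3, #5, #8, #9, #10, #12.
So alternate 1 is #12.

12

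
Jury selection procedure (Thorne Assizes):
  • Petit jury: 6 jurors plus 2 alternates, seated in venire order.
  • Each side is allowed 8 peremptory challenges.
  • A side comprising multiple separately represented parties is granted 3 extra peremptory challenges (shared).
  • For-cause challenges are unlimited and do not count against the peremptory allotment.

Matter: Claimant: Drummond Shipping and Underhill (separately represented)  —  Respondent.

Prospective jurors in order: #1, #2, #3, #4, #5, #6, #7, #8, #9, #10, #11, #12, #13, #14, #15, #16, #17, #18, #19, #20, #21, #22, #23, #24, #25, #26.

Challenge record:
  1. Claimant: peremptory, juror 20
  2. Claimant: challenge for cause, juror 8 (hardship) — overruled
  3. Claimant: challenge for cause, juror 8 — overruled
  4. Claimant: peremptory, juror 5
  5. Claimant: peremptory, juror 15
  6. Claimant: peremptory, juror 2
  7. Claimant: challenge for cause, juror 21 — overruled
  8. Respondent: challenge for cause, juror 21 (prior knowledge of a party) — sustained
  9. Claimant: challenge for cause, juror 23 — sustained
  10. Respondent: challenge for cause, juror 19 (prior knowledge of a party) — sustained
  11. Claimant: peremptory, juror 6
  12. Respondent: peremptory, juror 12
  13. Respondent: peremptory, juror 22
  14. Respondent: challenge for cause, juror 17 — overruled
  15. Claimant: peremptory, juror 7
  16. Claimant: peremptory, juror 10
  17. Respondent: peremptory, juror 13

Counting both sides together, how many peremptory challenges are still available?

Claimant allotment: 8 base + 3 multi-party = 11. Respondent allotment: 8.
Claimant peremptories used: #20, #5, #15, #2, #6, #7, #10 — 7 (for-cause on #8, #8, #21, #23 don't count).
Respondent peremptories used: #12, #22, #13 — 3 (for-cause on #21, #19, #17 don't count).
Remaining: (11 − 7) + (8 − 3) = 9.

9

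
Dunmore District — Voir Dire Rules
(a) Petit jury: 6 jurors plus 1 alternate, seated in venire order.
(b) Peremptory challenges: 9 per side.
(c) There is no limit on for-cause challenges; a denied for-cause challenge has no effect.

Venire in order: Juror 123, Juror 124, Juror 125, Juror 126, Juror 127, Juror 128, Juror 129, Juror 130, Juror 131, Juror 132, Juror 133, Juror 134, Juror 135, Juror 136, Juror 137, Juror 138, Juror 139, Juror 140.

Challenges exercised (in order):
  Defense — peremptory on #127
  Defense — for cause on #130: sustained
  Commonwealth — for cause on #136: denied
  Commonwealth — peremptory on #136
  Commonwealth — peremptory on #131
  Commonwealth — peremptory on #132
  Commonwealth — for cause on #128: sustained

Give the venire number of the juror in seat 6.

133

Removed: #127, #128, #130, #131, #132, #136.
Filling seats in venire order through position 6: #123, #124, #125, #126, #129, #133.
So seat 6 is #133.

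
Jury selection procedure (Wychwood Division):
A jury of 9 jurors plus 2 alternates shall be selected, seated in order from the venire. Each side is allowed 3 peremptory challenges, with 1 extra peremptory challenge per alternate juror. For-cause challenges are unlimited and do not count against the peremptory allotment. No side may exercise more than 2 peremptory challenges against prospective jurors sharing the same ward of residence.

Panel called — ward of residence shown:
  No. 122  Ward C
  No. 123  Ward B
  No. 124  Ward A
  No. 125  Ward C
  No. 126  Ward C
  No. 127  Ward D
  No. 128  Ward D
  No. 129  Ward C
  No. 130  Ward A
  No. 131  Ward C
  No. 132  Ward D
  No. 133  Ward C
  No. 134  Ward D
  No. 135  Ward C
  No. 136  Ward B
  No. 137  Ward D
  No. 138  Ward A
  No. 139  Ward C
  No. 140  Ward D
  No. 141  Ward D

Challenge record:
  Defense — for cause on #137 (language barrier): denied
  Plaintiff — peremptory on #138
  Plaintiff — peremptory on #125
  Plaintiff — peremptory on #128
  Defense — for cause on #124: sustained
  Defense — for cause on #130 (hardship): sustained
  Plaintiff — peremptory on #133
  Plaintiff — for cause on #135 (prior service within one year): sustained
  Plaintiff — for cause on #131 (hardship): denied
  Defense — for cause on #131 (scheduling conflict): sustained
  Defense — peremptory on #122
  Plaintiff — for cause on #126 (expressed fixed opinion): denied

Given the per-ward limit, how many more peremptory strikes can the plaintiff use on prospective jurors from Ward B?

1

Plaintiff peremptories so far: #138, #125, #128, #133 — 4 of 5 used, 1 left overall.
Against Ward B: none yet — per-ward cap 2 leaves 2.
Binding limit: min(1, 2) = 1.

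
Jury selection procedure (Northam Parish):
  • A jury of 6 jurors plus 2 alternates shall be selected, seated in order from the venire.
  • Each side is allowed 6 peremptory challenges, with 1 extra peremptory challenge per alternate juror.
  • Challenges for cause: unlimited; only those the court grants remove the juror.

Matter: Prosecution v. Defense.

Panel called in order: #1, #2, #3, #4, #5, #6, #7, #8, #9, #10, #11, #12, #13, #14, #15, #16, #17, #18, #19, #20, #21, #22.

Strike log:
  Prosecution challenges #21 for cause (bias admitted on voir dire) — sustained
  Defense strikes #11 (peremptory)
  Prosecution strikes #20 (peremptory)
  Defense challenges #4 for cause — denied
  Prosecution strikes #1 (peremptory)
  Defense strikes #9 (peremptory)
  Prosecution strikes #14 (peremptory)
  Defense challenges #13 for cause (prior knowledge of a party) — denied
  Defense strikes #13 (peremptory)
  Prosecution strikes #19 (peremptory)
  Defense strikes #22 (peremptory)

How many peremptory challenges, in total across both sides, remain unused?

Prosecution allotment: 6 base + 1 × 2 alternates = 8. Defense allotment: 6 base + 1 × 2 alternates = 8.
Prosecution peremptories used: #20, #1, #14, #19 — 4 (the for-cause on #21 doesn't count).
Defense peremptories used: #11, #9, #13, #22 — 4 (for-cause on #4, #13 don't count).
Remaining: (8 − 4) + (8 − 4) = 8.

8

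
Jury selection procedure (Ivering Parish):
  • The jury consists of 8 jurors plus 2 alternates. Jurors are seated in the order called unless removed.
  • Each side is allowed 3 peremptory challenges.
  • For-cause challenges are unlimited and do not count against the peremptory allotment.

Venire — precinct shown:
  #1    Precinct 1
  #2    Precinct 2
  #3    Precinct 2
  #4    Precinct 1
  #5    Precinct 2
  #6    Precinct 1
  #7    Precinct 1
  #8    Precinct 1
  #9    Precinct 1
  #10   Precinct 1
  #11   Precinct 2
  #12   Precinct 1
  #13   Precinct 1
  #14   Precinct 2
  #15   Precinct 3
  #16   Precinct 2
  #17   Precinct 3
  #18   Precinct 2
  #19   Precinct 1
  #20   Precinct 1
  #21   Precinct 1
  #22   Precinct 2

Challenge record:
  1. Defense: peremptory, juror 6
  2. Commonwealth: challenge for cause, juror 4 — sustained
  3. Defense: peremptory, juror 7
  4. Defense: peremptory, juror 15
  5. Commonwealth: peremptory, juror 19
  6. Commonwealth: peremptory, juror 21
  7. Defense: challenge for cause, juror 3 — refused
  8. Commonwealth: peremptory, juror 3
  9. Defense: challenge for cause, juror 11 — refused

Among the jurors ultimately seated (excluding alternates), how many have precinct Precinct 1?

5

Removed: #3, #4, #6, #7, #15, #19, #21.
Seated jurors 1–8: #1, #2, #5, #8, #9, #10, #11, #12 (alternates #13, #14 not counted).
Of those, in Precinct 1: #1, #8, #9, #10, #12 → 5.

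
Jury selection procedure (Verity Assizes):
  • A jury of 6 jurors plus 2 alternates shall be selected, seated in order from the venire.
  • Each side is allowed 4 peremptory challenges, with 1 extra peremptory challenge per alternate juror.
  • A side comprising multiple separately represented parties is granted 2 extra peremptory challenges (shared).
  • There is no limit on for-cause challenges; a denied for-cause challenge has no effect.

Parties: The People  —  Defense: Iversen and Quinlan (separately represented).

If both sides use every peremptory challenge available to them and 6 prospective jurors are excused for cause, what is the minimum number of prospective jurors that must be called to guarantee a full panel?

Seats to fill: 6 + 2 alternates = 8.
Peremptories — The People: 4 + 1×2 = 6; Defense: 4 + 1×2 + 2 = 8; total 14.
For-cause removals: 6.
Minimum venire: 8 + 14 + 6 = 28.

28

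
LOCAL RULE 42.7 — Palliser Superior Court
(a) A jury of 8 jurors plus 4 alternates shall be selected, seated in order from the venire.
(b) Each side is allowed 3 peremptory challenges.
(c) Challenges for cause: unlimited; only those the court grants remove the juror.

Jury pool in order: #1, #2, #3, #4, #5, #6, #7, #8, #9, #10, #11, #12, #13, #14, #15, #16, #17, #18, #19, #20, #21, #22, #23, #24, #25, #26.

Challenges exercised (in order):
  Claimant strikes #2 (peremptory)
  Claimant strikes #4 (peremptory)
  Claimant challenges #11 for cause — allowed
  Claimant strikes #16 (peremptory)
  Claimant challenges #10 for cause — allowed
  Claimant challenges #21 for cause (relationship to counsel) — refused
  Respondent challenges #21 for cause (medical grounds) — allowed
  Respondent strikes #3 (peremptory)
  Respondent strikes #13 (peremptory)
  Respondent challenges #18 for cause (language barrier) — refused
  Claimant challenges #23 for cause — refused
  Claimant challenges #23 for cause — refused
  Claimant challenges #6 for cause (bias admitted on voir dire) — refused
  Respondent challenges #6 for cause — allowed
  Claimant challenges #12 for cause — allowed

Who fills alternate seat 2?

Removed: #2, #3, #4, #6, #10, #11, #12, #13, #16, #21. (#18, #23 stay — for-cause denied.)
Seating in order: seats 1–8 → #1, #5, #7, #8, #9, #14, #15, #17; alternates → #18, #19, #20, #22.
So alternate 2 is #19.

19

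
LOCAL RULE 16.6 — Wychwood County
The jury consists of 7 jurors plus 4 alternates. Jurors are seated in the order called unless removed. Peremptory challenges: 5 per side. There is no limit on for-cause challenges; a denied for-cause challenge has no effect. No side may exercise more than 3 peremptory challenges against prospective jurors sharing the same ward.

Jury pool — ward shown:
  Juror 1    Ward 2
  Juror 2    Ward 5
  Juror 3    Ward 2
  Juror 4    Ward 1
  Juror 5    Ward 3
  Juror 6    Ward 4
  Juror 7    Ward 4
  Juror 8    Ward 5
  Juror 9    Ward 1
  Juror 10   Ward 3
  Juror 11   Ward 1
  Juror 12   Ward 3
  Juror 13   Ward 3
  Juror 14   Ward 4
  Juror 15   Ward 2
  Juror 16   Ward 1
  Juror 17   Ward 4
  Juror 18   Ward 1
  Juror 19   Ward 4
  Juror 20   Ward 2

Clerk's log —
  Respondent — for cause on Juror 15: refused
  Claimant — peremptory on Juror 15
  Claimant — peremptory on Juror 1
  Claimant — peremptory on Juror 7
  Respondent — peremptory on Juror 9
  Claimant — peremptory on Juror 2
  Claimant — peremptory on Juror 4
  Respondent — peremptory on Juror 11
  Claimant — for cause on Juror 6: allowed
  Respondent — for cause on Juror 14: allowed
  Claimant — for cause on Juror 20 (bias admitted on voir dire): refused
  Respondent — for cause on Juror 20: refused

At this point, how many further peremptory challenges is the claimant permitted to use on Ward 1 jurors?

0

Claimant peremptories so far: #15, #1, #7, #2, #4 — 5 of 5 used, 0 left overall.
Against Ward 1: #4 — 1 used; per-ward cap 3 leaves 2.
Binding limit: min(0, 2) = 0.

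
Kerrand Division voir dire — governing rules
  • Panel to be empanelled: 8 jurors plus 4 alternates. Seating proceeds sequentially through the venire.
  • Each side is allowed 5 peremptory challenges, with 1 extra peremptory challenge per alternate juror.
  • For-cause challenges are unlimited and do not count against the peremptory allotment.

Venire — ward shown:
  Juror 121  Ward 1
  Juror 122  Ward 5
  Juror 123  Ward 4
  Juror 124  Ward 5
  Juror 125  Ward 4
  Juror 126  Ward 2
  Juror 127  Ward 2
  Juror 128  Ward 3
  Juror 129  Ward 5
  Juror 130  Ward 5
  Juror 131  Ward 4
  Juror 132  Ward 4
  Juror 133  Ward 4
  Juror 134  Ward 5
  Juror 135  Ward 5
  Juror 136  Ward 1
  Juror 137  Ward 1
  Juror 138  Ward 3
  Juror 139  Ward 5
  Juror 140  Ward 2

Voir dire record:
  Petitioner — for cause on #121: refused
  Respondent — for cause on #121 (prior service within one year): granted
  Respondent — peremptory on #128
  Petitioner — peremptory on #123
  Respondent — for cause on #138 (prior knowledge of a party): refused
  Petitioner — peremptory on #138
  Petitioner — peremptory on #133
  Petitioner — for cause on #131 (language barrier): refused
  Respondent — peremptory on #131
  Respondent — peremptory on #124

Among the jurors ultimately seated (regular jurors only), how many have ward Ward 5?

4

Removed: #121, #123, #124, #128, #131, #133, #138.
Seated jurors 1–8: #122, #125, #126, #127, #129, #130, #132, #134 (alternates #135, #136, #137, #139 not counted).
Of those, in Ward 5: #122, #129, #130, #134 → 4.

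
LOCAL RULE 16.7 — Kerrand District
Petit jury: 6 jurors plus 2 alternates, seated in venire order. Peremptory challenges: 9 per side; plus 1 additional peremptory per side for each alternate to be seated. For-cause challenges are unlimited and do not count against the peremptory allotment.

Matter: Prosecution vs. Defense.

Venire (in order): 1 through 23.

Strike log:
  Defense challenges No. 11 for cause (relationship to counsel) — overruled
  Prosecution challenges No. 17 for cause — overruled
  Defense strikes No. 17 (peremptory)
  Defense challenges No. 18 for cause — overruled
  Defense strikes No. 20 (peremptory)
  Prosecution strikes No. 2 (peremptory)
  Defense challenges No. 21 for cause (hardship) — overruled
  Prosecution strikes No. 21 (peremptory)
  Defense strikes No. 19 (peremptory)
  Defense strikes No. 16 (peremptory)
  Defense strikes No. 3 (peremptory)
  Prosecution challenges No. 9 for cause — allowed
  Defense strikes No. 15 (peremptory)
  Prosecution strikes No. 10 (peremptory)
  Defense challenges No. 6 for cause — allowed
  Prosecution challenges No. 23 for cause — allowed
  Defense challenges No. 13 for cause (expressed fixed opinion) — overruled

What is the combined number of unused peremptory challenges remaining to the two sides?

Prosecution allotment: 9 base + 1 × 2 alternates = 11. Defense allotment: 9 base + 1 × 2 alternates = 11.
Prosecution peremptories used: #2, #21, #10 — 3 (for-cause on #17, #9, #23 don't count).
Defense peremptories used: #17, #20, #19, #16, #3, #15 — 6 (for-cause on #11, #18, #21, #6, #13 don't count).
Remaining: (11 − 3) + (11 − 6) = 13.

13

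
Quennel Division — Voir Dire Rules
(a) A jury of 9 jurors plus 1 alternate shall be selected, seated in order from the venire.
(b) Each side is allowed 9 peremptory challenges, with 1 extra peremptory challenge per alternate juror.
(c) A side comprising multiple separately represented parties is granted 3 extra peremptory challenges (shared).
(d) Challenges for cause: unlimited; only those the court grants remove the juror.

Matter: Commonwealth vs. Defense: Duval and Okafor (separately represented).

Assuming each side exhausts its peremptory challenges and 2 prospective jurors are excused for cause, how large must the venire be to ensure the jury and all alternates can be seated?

Seats to fill: 9 + 1 alternates = 10.
Peremptories — Commonwealth: 9 + 1×1 = 10; Defense: 9 + 1×1 + 3 = 13; total 23.
For-cause removals: 2.
Minimum venire: 10 + 23 + 2 = 35.

35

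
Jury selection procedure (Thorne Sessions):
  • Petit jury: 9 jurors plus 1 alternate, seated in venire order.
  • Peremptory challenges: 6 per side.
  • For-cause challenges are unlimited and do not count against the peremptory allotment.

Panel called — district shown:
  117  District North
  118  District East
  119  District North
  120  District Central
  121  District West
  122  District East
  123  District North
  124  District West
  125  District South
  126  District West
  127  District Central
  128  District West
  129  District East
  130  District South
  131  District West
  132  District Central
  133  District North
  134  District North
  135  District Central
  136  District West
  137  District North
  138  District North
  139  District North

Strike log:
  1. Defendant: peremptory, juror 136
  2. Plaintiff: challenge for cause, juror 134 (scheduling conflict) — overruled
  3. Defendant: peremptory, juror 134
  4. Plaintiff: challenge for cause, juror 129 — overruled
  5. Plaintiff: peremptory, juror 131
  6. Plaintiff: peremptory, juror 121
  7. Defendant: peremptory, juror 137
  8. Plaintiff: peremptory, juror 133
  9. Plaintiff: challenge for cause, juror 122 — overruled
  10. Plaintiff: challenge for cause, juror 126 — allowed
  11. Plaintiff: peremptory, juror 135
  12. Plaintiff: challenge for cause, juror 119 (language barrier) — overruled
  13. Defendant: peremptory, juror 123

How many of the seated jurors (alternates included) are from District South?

Removed: #121, #123, #126, #131, #133, #134, #135, #136, #137.
Seated (10 incl. alternates): #117, #118, #119, #120, #122, #124, #125, #127, #128, #129.
Of those, in District South: #125 → 1.

1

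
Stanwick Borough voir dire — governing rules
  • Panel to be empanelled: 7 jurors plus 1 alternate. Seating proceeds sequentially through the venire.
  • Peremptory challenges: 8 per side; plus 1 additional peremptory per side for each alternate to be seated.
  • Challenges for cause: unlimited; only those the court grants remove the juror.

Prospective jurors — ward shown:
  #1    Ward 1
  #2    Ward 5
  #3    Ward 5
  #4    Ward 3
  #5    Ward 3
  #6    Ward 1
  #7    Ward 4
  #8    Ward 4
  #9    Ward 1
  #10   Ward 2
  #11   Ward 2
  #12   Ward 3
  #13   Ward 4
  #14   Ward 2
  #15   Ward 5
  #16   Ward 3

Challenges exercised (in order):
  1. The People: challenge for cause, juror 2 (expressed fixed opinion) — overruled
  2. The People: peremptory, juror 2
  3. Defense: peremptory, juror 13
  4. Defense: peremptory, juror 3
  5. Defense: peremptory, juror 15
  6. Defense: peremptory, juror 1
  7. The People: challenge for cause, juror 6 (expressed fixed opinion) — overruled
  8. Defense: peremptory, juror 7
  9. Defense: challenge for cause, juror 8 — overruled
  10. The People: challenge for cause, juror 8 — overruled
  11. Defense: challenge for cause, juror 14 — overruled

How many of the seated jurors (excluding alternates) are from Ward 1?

2

Removed: #1, #2, #3, #7, #13, #15.
Seated jurors 1–7: #4, #5, #6, #8, #9, #10, #11 (alternates #12 not counted).
Of those, in Ward 1: #6, #9 → 2.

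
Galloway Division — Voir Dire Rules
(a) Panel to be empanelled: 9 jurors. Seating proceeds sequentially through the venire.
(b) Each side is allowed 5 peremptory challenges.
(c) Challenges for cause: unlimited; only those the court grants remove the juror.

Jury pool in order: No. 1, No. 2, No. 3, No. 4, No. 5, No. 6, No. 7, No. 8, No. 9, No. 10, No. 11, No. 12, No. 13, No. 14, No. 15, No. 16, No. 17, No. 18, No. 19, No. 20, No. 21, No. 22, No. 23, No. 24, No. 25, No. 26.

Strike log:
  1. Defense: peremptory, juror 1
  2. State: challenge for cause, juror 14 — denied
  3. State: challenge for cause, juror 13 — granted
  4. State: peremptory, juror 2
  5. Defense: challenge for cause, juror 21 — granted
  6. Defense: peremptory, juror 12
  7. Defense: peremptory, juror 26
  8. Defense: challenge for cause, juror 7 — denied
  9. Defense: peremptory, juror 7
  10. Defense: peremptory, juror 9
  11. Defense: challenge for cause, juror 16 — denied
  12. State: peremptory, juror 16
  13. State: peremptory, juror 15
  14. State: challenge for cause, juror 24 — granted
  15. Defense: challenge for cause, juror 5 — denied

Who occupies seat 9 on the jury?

Removed: #1, #2, #7, #9, #12, #13, #15, #16, #21, #24, #26. (#5, #14 stay — for-cause denied.)
Seating in order: seats 1–9 → #3, #4, #5, #6, #8, #10, #11, #14, #17.
So seat 9 is #17.

17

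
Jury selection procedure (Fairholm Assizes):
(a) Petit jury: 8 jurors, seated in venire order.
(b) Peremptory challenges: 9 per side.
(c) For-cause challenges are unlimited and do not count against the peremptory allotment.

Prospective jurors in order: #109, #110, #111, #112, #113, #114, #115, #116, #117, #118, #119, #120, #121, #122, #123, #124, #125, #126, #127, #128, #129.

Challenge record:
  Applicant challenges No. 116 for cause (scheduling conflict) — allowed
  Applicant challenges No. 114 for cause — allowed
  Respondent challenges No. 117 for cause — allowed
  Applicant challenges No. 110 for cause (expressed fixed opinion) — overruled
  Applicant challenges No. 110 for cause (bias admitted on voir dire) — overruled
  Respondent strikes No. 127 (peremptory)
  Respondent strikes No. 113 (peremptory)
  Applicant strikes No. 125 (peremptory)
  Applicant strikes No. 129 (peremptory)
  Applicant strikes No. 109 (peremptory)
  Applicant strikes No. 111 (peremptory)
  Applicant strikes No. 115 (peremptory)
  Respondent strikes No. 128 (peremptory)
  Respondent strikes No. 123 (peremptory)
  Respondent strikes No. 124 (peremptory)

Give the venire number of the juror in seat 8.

126

Removed: #109, #111, #113, #114, #115, #116, #117, #123, #124, #125, #127, #128, #129. (#110 stays — for-cause denied.)
Filling seats in venire order through position 8: #110, #112, #118, #119, #120, #121, #122, #126.
So seat 8 is #126.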